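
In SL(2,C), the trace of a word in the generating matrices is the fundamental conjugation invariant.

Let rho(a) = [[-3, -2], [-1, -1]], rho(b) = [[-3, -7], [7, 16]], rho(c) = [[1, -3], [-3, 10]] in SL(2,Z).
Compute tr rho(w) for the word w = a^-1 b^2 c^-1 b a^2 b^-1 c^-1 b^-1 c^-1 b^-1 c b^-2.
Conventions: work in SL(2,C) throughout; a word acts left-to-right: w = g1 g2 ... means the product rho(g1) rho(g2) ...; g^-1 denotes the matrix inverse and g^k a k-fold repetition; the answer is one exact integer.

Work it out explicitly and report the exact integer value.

rho(a^-1) = [[-1, 2], [1, -3]]
... * rho(b) = [[-3, -7], [7, 16]]  ->  [[17, 39], [-24, -55]]
... * rho(b) = [[-3, -7], [7, 16]]  ->  [[222, 505], [-313, -712]]
... * rho(c^-1) = [[10, 3], [3, 1]]  ->  [[3735, 1171], [-5266, -1651]]
... * rho(b) = [[-3, -7], [7, 16]]  ->  [[-3008, -7409], [4241, 10446]]
... * rho(a) = [[-3, -2], [-1, -1]]  ->  [[16433, 13425], [-23169, -18928]]
... * rho(a) = [[-3, -2], [-1, -1]]  ->  [[-62724, -46291], [88435, 65266]]
... * rho(b^-1) = [[16, 7], [-7, -3]]  ->  [[-679547, -300195], [958098, 423247]]
... * rho(c^-1) = [[10, 3], [3, 1]]  ->  [[-7696055, -2338836], [10850721, 3297541]]
... * rho(b^-1) = [[16, 7], [-7, -3]]  ->  [[-106765028, -46855877], [150528749, 66062424]]
... * rho(c^-1) = [[10, 3], [3, 1]]  ->  [[-1208217911, -367150961], [1703474762, 517648671]]
... * rho(b^-1) = [[16, 7], [-7, -3]]  ->  [[-16761429849, -7356072494], [23632055495, 10371377321]]
... * rho(c) = [[1, -3], [-3, 10]]  ->  [[5306787633, -23276435393], [-7482076468, 32817606725]]
... * rho(b^-1) = [[16, 7], [-7, -3]]  ->  [[247843649879, 106976819610], [-349436470563, -150827355451]]
... * rho(b^-1) = [[16, 7], [-7, -3]]  ->  [[3216660660794, 1413975090323], [-4535192040851, -1993573227588]]
tr = 3216660660794 + -1993573227588 = 1223087433206

1223087433206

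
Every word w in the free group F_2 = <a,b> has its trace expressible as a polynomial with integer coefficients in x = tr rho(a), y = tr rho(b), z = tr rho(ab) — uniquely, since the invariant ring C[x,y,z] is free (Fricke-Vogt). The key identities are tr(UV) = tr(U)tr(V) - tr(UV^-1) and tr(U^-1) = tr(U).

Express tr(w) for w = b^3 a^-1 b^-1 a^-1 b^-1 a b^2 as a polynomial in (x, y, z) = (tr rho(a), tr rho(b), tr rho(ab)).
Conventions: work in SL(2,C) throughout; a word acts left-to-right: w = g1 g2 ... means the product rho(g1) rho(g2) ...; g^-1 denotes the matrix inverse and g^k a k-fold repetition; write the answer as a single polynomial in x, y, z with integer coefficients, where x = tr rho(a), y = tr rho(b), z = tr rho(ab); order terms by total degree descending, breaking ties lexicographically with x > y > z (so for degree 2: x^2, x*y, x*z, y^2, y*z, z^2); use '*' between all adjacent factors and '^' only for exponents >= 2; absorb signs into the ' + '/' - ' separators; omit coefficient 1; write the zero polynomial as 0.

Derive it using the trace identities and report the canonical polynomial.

-x*y^5*z^2 + x^2*y^4*z + y^6*z + y^4*z^3 + 3*x*y^3*z^2 - 3*x^2*y^2*z - 7*y^4*z - 3*y^2*z^3 + x*y^3 - x*y*z^2 + x^2*z + 12*y^2*z + z^3 - 2*x*y - 3*z

tr(b^2) = tr(b) * tr(b) - tr(1) = y^2 - 2
and tr(b^3) = tr(b) * tr(b^2) - tr(b) = y^3 - 3*y
next, tr(b^4) = tr(b) * tr(b^3) - tr(b^2) = y^4 - 4*y^2 + 2
tr(a b^2) = tr(b) * tr(a b) - tr(a) = y*z - x
tr(b a b^2) = tr(b) * tr(a b^2) - tr(a b) = y^2*z - x*y - z
tr(b^3 a b) = tr(b) * tr(b a b^2) - tr(b a b) = y^3*z - x*y^2 - 2*y*z + x
and tr(b a b^4) = tr(b) * tr(b^3 a b) - tr(b^3 a) = y^4*z - x*y^3 - 3*y^2*z + 2*x*y + z
and tr(a b a b) = tr(a b) * tr(a b) - tr(1) = z^2 - 2
next, tr(a b a) = tr(a) * tr(b a) - tr(b) = x*z - y
tr(a b a b^2) = tr(b) * tr(a b a b) - tr(a b a) = y*z^2 - x*z - y
tr(b^2 a b a b) = tr(b) * tr(a b a b^2) - tr(a b a b) = y^2*z^2 - x*y*z - y^2 - z^2 + 2
next, tr(b a b^4 a) = tr(b) * tr(b^2 a b a b) - tr(b^2 a b a) = y^3*z^2 - x*y^2*z - y^3 - 2*y*z^2 + x*z + 3*y
tr(a b^4 a^-1 b) = tr(b a b^4) * tr(a) - tr(b a b^4 a) = x*y^4*z - x^2*y^3 - y^3*z^2 - 2*x*y^2*z + 2*x^2*y + y^3 + 2*y*z^2 - 3*y
tr(a^-1 b^-1 a b^4) = tr(a b^4 a^-1) * tr(b) - tr(a b^4 a^-1 b) = -x*y^4*z + x^2*y^3 + y^5 + y^3*z^2 + 2*x*y^2*z - 2*x^2*y - 5*y^3 - 2*y*z^2 + 5*y
and tr(b a^2 b) = tr(a) * tr(b^2 a) - tr(b^2) = x*y*z - x^2 - y^2 + 2
tr(b^2 a^2 b) = tr(b) * tr(b a^2 b) - tr(b a^2) = x*y^2*z - x^2*y - y^3 - x*z + 3*y
next, tr(b^3 a^2 b) = tr(b) * tr(b^2 a^2 b) - tr(b^2 a^2) = x*y^3*z - x^2*y^2 - y^4 - 2*x*y*z + x^2 + 4*y^2 - 2
tr(a b^5 a) = tr(b) * tr(b^3 a^2 b) - tr(b^3 a^2) = x*y^4*z - x^2*y^3 - y^5 - 3*x*y^2*z + 2*x^2*y + 5*y^3 + x*z - 5*y
tr(a b^5 a b) = tr(b) * tr(b^3 a b a b) - tr(b^3 a b a) = y^4*z^2 - x*y^3*z - y^4 - 3*y^2*z^2 + 2*x*y*z + 4*y^2 + z^2 - 2
tr(a b^5 a b^-1) = tr(a b^5 a) * tr(b) - tr(a b^5 a b) = x*y^5*z - x^2*y^4 - y^6 - y^4*z^2 - 2*x*y^3*z + 2*x^2*y^2 + 6*y^4 + 3*y^2*z^2 - x*y*z - 9*y^2 - z^2 + 2
tr(b^-1 a b^5 a b^-1) = tr(a b^5 a b^-1) * tr(b) - tr(a b^5 a) = x*y^6*z - x^2*y^5 - y^7 - y^5*z^2 - 3*x*y^4*z + 3*x^2*y^3 + 7*y^5 + 3*y^3*z^2 + 2*x*y^2*z - 2*x^2*y - 14*y^3 - y*z^2 - x*z + 7*y
and tr(a^3 b^4) = tr(a) * tr(a b^4 a) - tr(a b^4) = x^2*y^3*z - x^3*y^2 - x*y^4 - 2*x^2*y*z - y^3*z + x^3 + 5*x*y^2 + 2*y*z - 3*x
next, tr(b a^3 b) = tr(a) * tr(b^2 a^2) - tr(b^2 a) = x^2*y*z - x^3 - x*y^2 - y*z + 3*x
and tr(b a^3) = tr(a) * tr(b a^2) - tr(b a) = x^2*z - x*y - z
tr(a^3 b^3) = tr(b) * tr(b a^3 b) - tr(b a^3) = x^2*y^2*z - x^3*y - x*y^3 - x^2*z - y^2*z + 4*x*y + z
and tr(a b^5 a^2) = tr(b) * tr(a^3 b^4) - tr(a^3 b^3) = x^2*y^4*z - x^3*y^3 - x*y^5 - 3*x^2*y^2*z - y^4*z + 2*x^3*y + 6*x*y^3 + x^2*z + 3*y^2*z - 7*x*y - z
and tr(b a^2 b a b) = tr(a) * tr(b a b^2 a) - tr(b a b^2) = x*y*z^2 - x^2*z - y^2*z + z
and tr(b a^2 b a) = tr(a) * tr(b a b a) - tr(b a b) = x*z^2 - y*z - x
tr(b a^2 b a b^2) = tr(b) * tr(b a^2 b a b) - tr(b a^2 b a) = x*y^2*z^2 - x^2*y*z - y^3*z - x*z^2 + 2*y*z + x
and tr(b a^2 b a b^3) = tr(b) * tr(b a^2 b a b^2) - tr(b a^2 b a b) = x*y^3*z^2 - x^2*y^2*z - y^4*z - 2*x*y*z^2 + x^2*z + 3*y^2*z + x*y - z
tr(a b^5 a^2 b) = tr(b) * tr(b a^2 b a b^3) - tr(b a^2 b a b^2) = x*y^4*z^2 - x^2*y^3*z - y^5*z - 3*x*y^2*z^2 + 2*x^2*y*z + 4*y^3*z + x*y^2 + x*z^2 - 3*y*z - x
tr(a b^-1 a b^5 a) = tr(a b^5 a^2) * tr(b) - tr(a b^5 a^2 b) = x^2*y^5*z - x^3*y^4 - x*y^6 - x*y^4*z^2 - 2*x^2*y^3*z + 2*x^3*y^2 + 6*x*y^4 + 3*x*y^2*z^2 - x^2*y*z - y^3*z - 8*x*y^2 - x*z^2 + 2*y*z + x
tr(a b a^2 b^4) = tr(a) * tr(b^4 a b a) - tr(b^4 a b) = x*y^3*z^2 - x^2*y^2*z - y^4*z - 2*x*y*z^2 + x^2*z + 3*y^2*z + x*y - z
tr(b a b a^2 b) = tr(a) * tr(b^2 a b a) - tr(b^2 a b) = x*y*z^2 - x^2*z - y^2*z + z
tr(a b a^2 b^3) = tr(b) * tr(b a b a^2 b) - tr(b a b a^2) = x*y^2*z^2 - x^2*y*z - y^3*z - x*z^2 + 2*y*z + x
tr(a b^5 a b a) = tr(b) * tr(a b a^2 b^4) - tr(a b a^2 b^3) = x*y^4*z^2 - x^2*y^3*z - y^5*z - 3*x*y^2*z^2 + 2*x^2*y*z + 4*y^3*z + x*y^2 + x*z^2 - 3*y*z - x
tr(a b a b a b) = tr(a b a b) * tr(a b) - tr(b a) = z^3 - 3*z
tr(a b a b a b^2) = tr(b) * tr(a b a b a b) - tr(a b a b a) = y*z^3 - x*z^2 - 2*y*z + x
tr(b a b a b a b^2) = tr(b) * tr(a b a b a b^2) - tr(a b a b a b) = y^2*z^3 - x*y*z^2 - 2*y^2*z - z^3 + x*y + 3*z
tr(b^2 a b a b a b^2) = tr(b) * tr(b a b a b a b^2) - tr(b a b a b a b) = y^3*z^3 - x*y^2*z^2 - 2*y^3*z - 2*y*z^3 + x*y^2 + x*z^2 + 5*y*z - x
tr(a b^5 a b a b) = tr(b) * tr(b^2 a b a b a b^2) - tr(b^2 a b a b a b) = y^4*z^3 - x*y^3*z^2 - 2*y^4*z - 3*y^2*z^3 + x*y^3 + 2*x*y*z^2 + 7*y^2*z + z^3 - 2*x*y - 3*z
and tr(a b^-1 a b^5 a b) = tr(a b^5 a b a) * tr(b) - tr(a b^5 a b a b) = x*y^5*z^2 - x^2*y^4*z - y^6*z - y^4*z^3 - 2*x*y^3*z^2 + 2*x^2*y^2*z + 6*y^4*z + 3*y^2*z^3 - x*y*z^2 - 10*y^2*z - z^3 + x*y + 3*z
tr(b^-1 a b^5 a b^-1 a) = tr(a b^-1 a b^5 a) * tr(b) - tr(a b^-1 a b^5 a b) = x^2*y^6*z - x^3*y^5 - x*y^7 - 2*x*y^5*z^2 - x^2*y^4*z + y^6*z + y^4*z^3 + 2*x^3*y^3 + 6*x*y^5 + 5*x*y^3*z^2 - 3*x^2*y^2*z - 7*y^4*z - 3*y^2*z^3 - 8*x*y^3 + 12*y^2*z + z^3 - 3*z
tr(b^-1 a^-1 b^-1 a b^5 a) = tr(b^-1 a b^5 a b^-1) * tr(a) - tr(b^-1 a b^5 a b^-1 a) = x*y^5*z^2 - 2*x^2*y^4*z - y^6*z - y^4*z^3 + x^3*y^3 + x*y^5 - 2*x*y^3*z^2 + 5*x^2*y^2*z + 7*y^4*z + 3*y^2*z^3 - 2*x^3*y - 6*x*y^3 - x*y*z^2 - x^2*z - 12*y^2*z - z^3 + 7*x*y + 3*z
tr(b^3 a^-1 b^-1 a^-1 b^-1 a b^2) = tr(b^-1 a^-1 b^-1 a b^5) * tr(a) - tr(b^-1 a^-1 b^-1 a b^5 a) = -x*y^5*z^2 + x^2*y^4*z + y^6*z + y^4*z^3 + 3*x*y^3*z^2 - 3*x^2*y^2*z - 7*y^4*z - 3*y^2*z^3 + x*y^3 - x*y*z^2 + x^2*z + 12*y^2*z + z^3 - 2*x*y - 3*z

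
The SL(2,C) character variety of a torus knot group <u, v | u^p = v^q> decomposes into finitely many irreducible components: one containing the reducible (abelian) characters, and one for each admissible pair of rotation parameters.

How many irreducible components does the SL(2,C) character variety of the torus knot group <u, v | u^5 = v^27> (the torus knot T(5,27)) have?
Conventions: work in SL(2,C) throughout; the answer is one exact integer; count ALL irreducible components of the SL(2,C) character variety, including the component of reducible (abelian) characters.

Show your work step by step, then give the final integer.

For T(5,27): irreducibility forces the central element u^5 = v^27 to one of +I, -I.
So on each irreducible component the traces are pinned: tr(u) = 2*cos(pi*alpha/5) with 1 <= alpha <= 4, tr(v) = 2*cos(pi*beta/27) with 1 <= beta <= 26.
u^5 = (-1)^alpha I and v^27 = (-1)^beta I must agree, so alpha and beta have equal parity.
count pairs: odd alpha (2 choices) x odd beta (13), plus even alpha (2) x even beta (13): 2*13 + 2*13 = 52.
components with irreducible characters: 52; plus the single component of reducible (abelian) characters: total 53.

53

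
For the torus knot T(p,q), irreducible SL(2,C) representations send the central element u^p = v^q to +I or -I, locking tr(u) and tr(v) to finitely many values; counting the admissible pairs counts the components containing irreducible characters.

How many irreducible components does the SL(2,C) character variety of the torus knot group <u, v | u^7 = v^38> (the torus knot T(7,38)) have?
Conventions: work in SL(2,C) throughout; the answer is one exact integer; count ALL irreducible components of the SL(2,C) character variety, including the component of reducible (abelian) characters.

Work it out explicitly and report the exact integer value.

112

For T(7,38): irreducibility forces the central element u^7 = v^38 to one of +I, -I.
On an irreducible component, tr(u) is locked at 2*cos(pi*alpha/7) for some alpha in 1..6, and tr(v) at 2*cos(pi*beta/38) for some beta in 1..37.
Consistency of u^7 = (-1)^alpha I with v^38 = (-1)^beta I forces alpha = beta (mod 2).
count pairs: odd alpha (3 choices) x odd beta (19), plus even alpha (3) x even beta (18): 3*19 + 3*18 = 111.
components with irreducible characters: 111; plus the single component of reducible (abelian) characters: total 112.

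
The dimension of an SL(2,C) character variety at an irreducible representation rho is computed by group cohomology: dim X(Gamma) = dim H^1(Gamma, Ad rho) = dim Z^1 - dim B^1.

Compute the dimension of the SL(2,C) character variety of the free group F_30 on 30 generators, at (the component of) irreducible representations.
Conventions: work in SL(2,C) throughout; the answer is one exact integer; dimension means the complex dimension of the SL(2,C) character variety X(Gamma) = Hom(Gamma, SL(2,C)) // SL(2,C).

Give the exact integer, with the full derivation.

87

Gamma = F_30 has 30 generators and no relators.
Z^1(Gamma, Ad rho) = (sl_2)^30: a cocycle is a free choice of one sl_2 vector per generator, so dim Z^1 = 3*30 = 90.
dim B^1 = 3: the coboundary map is injective because an irreducible image has centralizer 0 in sl_2.
Therefore dim X = 90 - 3 = 87.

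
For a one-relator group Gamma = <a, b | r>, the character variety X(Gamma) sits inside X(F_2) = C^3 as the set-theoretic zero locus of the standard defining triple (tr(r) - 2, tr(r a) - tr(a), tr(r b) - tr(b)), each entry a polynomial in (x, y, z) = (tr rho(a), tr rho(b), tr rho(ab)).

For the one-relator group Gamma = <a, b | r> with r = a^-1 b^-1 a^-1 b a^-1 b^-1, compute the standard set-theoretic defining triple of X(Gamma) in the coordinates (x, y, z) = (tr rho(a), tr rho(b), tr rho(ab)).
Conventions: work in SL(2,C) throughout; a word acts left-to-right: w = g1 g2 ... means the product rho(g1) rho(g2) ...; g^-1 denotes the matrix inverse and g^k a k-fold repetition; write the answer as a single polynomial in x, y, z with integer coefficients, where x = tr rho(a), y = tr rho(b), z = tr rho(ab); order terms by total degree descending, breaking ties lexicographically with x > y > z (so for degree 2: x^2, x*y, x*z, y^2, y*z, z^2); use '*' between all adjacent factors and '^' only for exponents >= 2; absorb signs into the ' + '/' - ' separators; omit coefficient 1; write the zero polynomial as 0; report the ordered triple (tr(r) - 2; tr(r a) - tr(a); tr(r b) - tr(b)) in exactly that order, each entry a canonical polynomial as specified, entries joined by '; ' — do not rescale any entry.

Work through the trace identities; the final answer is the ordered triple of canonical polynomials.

x*y*z^2 - y^2*z - z^3 - x*y + 3*z - 2; x*y^2*z - x^2*y - y^3 - y*z^2 + x*z - x + 3*y; x^2*y*z - x*y^2 - x*z^2 + x - y

tr(a^-1) = tr(a) = x
tr(a^-1 b) = tr(b) tr(a) - tr(b a)  (eliminate a^-1) = x*y - z
next, tr(b^-1 a^-1) = tr(a^-1) tr(b) - tr(a^-1 b)  (eliminate b^-1) = z
and tr(a^-1 b^-1 a^-1) = tr(b^-1 a^-1) tr(a) - tr(b^-1)  (eliminate a^-1) = x*z - y
next, tr(b a b) = tr(b) tr(a b) - tr(a)  (reduce the b square) = y*z - x
tr(a b a b) = tr(b a) tr(b a) - tr(1)  (split on b) = z^2 - 2
and tr(b a b a b) = tr(b) tr(a b a b) - tr(a b a)  (reduce the b square) = y*z^2 - x*z - y
tr(b a b a b a) = tr(b a) tr(b a b a) - tr(b^-1 a^-1)  (split on b) = z^3 - 3*z
tr(a b a b a^-1 b) = tr(b a b a b) tr(a) - tr(b a b a b a)  (eliminate a^-1) = x*y*z^2 - x^2*z - z^3 - x*y + 3*z
and tr(a^-1 b^-1 a b a b) = tr(a b a b a^-1) tr(b) - tr(a b a b a^-1 b)  (eliminate b^-1) = -x*y*z^2 + x^2*z + y^2*z + z^3 - 3*z
and tr(b a b^-1 a^-1 b^-1 a) = tr(a^-1 b^-1 a b a) tr(b) - tr(a^-1 b^-1 a b a b)  (eliminate b^-1) = x*y*z^2 - x^2*z - y^2*z - z^3 + x*y + 3*z
and tr(b^-1 a^-1 b^-1 a^-1 b a) = tr(b a b^-1 a^-1 b^-1) tr(a) - tr(b a b^-1 a^-1 b^-1 a)  (eliminate a^-1) = -x*y*z^2 + x^2*z + y^2*z + z^3 - 3*z
tr(a^-1 b^-1 a^-1 b a^-1 b^-1) = tr(b^-1 a^-1 b^-1 a^-1 b) tr(a) - tr(b^-1 a^-1 b^-1 a^-1 b a)  (eliminate a^-1) = x*y*z^2 - y^2*z - z^3 - x*y + 3*z
next, tr(a^-1 b a^-1) = tr(a^-1 b) tr(a) - tr(a^-1 b a) = x^2*y - x*z - y
next, tr(b^2) = tr(b) tr(b) - tr(1) = y^2 - 2
tr(b a^-1 b) = tr(b^2) tr(a) - tr(b^2 a) = x*y^2 - y*z - x
tr(b a^-1 b a) = tr(b a b) tr(a) - tr(b a b a) = x*y*z - x^2 - z^2 + 2
next, tr(a^-1 b a^-1 b) = tr(b a^-1 b) tr(a) - tr(b a^-1 b a) = x^2*y^2 - 2*x*y*z + z^2 - 2
next, tr(a^-1 b a^-1 b^-1) = tr(a^-1 b a^-1) tr(b) - tr(a^-1 b a^-1 b) = x*y*z - y^2 - z^2 + 2
and tr(b^-1 a^-1 b a^-1 b^-1) = tr(a^-1 b a^-1 b^-1) tr(b) - tr(a^-1 b a^-1) = x*y^2*z - x^2*y - y^3 - y*z^2 + x*z + 3*y
and tr(a^-1 b^-1 a^-1 b a^-1) = tr(b^-1 a^-1 b a^-1) tr(a) - tr(b^-1 a^-1 b)  (eliminate a^-1) = x^2*y*z - x*y^2 - x*z^2 + x
assemble the triple (tr(r) - 2; tr(r a) - x; tr(r b) - y)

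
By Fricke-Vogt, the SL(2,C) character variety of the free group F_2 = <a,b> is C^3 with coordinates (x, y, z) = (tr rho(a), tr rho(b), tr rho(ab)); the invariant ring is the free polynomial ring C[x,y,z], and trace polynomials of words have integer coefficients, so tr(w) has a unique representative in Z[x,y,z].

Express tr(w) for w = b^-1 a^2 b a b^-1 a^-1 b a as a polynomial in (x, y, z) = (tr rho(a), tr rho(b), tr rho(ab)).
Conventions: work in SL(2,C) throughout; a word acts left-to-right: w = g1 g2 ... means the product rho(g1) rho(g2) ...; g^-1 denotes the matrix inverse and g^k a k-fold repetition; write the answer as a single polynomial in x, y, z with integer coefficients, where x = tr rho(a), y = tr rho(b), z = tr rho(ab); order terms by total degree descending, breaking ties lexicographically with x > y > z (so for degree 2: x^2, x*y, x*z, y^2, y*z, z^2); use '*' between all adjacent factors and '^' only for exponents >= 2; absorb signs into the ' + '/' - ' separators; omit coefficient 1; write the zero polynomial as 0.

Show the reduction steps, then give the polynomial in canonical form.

-x^3*y^2*z^2 + x^4*y*z + 2*x^2*y^3*z + 2*x^2*y*z^3 - x^3*y^2 - x^3*z^2 - x*y^4 - 2*x*y^2*z^2 - x*z^4 - 3*x^2*y*z + 3*x*y^2 + 3*x*z^2 + x

trace(a b a) = trace(a) trace(b a) - trace(b)   [square of a] = x*z - y
use: trace(a^3 b) = trace(a) trace(a b a) - trace(a b)   [square of a] = x^2*z - x*y - z
apply: trace(a^2) = trace(a) trace(a) - trace(1)   [square of a] = x^2 - 2
trace(a^3) = trace(a) trace(a^2) - trace(a)   [square of a] = x^3 - 3*x
trace(a^2 b^2 a) = trace(b) trace(a^3 b) - trace(a^3)   [square of b] = x^2*y*z - x^3 - x*y^2 - y*z + 3*x
trace(b a b a) = trace(b a) trace(b a) - trace(1)   [split at a repeated b] = z^2 - 2
use: trace(b a b) = trace(b) trace(a b) - trace(a)   [square of b] = y*z - x
use: trace(a b a^2 b) = trace(a) trace(b a b a) - trace(b a b)   [square of a] = x*z^2 - y*z - x
use: trace(a^2 b^2 a b) = trace(b) trace(a b a^2 b) - trace(a b a^2)   [square of b] = x*y*z^2 - x^2*z - y^2*z + z
use: trace(b a b^-1 a^2 b) = trace(a^2 b^2 a) trace(b) - trace(a^2 b^2 a b)   [inverse elimination on b] = x^2*y^2*z - x^3*y - x*y^3 - x*y*z^2 + x^2*z + 3*x*y - z
use: trace(b a b^2 a) = trace(b) trace(a b a b) - trace(a b a)   [square of b] = y*z^2 - x*z - y
use: trace(b a b^2) = trace(b) trace(b a b) - trace(b a)   [square of b] = y^2*z - x*y - z
trace(b a b^2 a^2) = trace(a) trace(b a b^2 a) - trace(b a b^2)   [square of a] = x*y*z^2 - x^2*z - y^2*z + z
trace(b a^3 b a b) = trace(a) trace(b a b^2 a^2) - trace(b a b^2 a)   [square of a] = x^2*y*z^2 - x^3*z - x*y^2*z - y*z^2 + 2*x*z + y
use: trace(b a b a b a) = trace(b a b a) trace(b a) - trace(a b)   [split at a repeated b] = z^3 - 3*z
trace(a b a b a b a) = trace(a) trace(b a b a b a) - trace(b a b a b)   [square of a] = x*z^3 - y*z^2 - 2*x*z + y
use: trace(b a^3 b a b a) = trace(a) trace(a b a b a b a) - trace(a b a b a b)   [square of a] = x^2*z^3 - x*y*z^2 - 2*x^2*z - z^3 + x*y + 3*z
trace(a^2 b a b a^-1 b a) = trace(b a^3 b a b) trace(a) - trace(b a^3 b a b a)   [inverse elimination on a] = x^3*y*z^2 - x^4*z - x^2*y^2*z - x^2*z^3 + 4*x^2*z + z^3 - 3*z
use: trace(b a^2 b) = trace(b) trace(a^2 b) - trace(a^2)   [square of b] = x*y*z - x^2 - y^2 + 2
trace(a b a^2 b a) = trace(a) trace(b a^2 b a) - trace(b a^2 b)   [square of a] = x^2*z^2 - 2*x*y*z + y^2 - 2
trace(b a b a^2 b a b) = trace(b) trace(a b a^2 b a b) - trace(a b a^2 b a)   [square of b] = x*y*z^3 - x^2*z^2 - y^2*z^2 + 2
trace(b a b a b a b a) = trace(a b) trace(a b a b a b) - trace(a^-1 b^-1 a^-1 b^-1)   [split at a repeated a] = z^4 - 4*z^2 + 2
use: trace(b a b a b a b) = trace(b) trace(a b a b a b) - trace(a b a b a)   [square of b] = y*z^3 - x*z^2 - 2*y*z + x
use: trace(b a b a^2 b a b a) = trace(a) trace(b a b a b a b a) - trace(b a b a b a b)   [square of a] = x*z^4 - y*z^3 - 3*x*z^2 + 2*y*z + x
apply: trace(a^2 b a b a^-1 b a b) = trace(b a b a^2 b a b) trace(a) - trace(b a b a^2 b a b a)   [inverse elimination on a] = x^2*y*z^3 - x^3*z^2 - x*y^2*z^2 - x*z^4 + y*z^3 + 3*x*z^2 - 2*y*z + x
trace(a^-1 b a b^-1 a^2 b a b) = trace(a^2 b a b a^-1 b a) trace(b) - trace(a^2 b a b a^-1 b a b)   [inverse elimination on b] = x^3*y^2*z^2 - x^4*y*z - x^2*y^3*z - 2*x^2*y*z^3 + x^3*z^2 + x*y^2*z^2 + x*z^4 + 4*x^2*y*z - 3*x*z^2 - y*z - x
apply: trace(b^-1 a^2 b a b^-1 a^-1 b a) = trace(a^-1 b a b^-1 a^2 b a) trace(b) - trace(a^-1 b a b^-1 a^2 b a b)   [inverse elimination on b] = -x^3*y^2*z^2 + x^4*y*z + 2*x^2*y^3*z + 2*x^2*y*z^3 - x^3*y^2 - x^3*z^2 - x*y^4 - 2*x*y^2*z^2 - x*z^4 - 3*x^2*y*z + 3*x*y^2 + 3*x*z^2 + x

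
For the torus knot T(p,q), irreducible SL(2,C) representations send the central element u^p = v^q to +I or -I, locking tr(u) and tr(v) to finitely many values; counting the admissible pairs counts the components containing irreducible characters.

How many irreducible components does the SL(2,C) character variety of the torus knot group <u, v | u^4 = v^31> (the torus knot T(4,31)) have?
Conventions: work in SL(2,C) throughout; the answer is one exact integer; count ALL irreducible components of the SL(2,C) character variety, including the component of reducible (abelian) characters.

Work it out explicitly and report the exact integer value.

In the torus knot group T(4,31), u^4 = v^31 is central, so an irreducible representation sends it to +I or -I (Schur).
On an irreducible component, tr(u) is locked at 2*cos(pi*alpha/4) for some alpha in 1..3, and tr(v) at 2*cos(pi*beta/31) for some beta in 1..30.
The two central values (-1)^alpha I and (-1)^beta I must be the same matrix, so alpha and beta share a parity.
count pairs: odd alpha (2 choices) x odd beta (15), plus even alpha (1) x even beta (15): 2*15 + 1*15 = 45.
components with irreducible characters: 45; plus the single component of reducible (abelian) characters: total 46.

46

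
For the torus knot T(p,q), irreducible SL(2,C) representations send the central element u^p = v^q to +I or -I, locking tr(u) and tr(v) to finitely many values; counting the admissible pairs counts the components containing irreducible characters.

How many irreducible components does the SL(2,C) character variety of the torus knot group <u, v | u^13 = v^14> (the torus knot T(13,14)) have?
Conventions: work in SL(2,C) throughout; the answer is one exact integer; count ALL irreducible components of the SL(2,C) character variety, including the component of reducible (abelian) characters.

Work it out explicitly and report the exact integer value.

In the torus knot group T(13,14), u^13 = v^14 is central, so an irreducible representation sends it to +I or -I (Schur).
So on each irreducible component the traces are pinned: tr(u) = 2*cos(pi*alpha/13) with 1 <= alpha <= 12, tr(v) = 2*cos(pi*beta/14) with 1 <= beta <= 13.
The two central values (-1)^alpha I and (-1)^beta I must be the same matrix, so alpha and beta share a parity.
Enumerate parity-matched pairs: 6*7 odd-odd plus 6*6 even-even gives 78.
That is 78 components of irreducible characters, and with the reducible (abelian) component the total is 79.

79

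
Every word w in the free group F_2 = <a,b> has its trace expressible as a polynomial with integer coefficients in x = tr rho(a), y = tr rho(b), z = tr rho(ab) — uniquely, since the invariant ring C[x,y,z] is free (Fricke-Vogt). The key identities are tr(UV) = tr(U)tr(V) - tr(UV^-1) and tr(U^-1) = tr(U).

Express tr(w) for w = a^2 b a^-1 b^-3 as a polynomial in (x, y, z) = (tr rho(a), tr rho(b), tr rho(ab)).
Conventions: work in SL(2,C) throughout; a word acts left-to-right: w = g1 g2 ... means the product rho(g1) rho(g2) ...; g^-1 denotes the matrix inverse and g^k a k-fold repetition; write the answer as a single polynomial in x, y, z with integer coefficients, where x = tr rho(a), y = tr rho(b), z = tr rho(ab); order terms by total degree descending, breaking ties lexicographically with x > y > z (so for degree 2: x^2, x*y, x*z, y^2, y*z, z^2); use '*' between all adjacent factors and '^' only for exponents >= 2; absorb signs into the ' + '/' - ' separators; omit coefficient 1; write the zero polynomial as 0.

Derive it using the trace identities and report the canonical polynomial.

-x^2*y^3*z + x^3*y^2 + x*y^4 + x*y^2*z^2 + x^2*y*z - x^3 - 4*x*y^2 - x*z^2 - y*z + 3*x

and tr(a^2 b) = tr(a) tr(b a) - tr(b) = x*z - y
next, tr(a^2) = tr(a) tr(a) - tr(1) = x^2 - 2
tr(b a^2 b) = tr(b) tr(a^2 b) - tr(a^2) = x*y*z - x^2 - y^2 + 2
tr(b a b a) = tr(a b) tr(a b) - tr(1)   [split at repeated a] = z^2 - 2
tr(b a b) = tr(b) tr(a b) - tr(a) = y*z - x
next, tr(b a^2 b a) = tr(a) tr(b a b a) - tr(b a b) = x*z^2 - y*z - x
and tr(a^2 b a^-1 b) = tr(b a^2 b) tr(a) - tr(b a^2 b a) = x^2*y*z - x^3 - x*y^2 - x*z^2 + y*z + 3*x
next, tr(b^-1 a^2 b a^-1) = tr(a^2 b a^-1) tr(b) - tr(a^2 b a^-1 b) = -x^2*y*z + x^3 + x*y^2 + x*z^2 - 3*x
tr(b^-2 a^2 b a^-1) = tr(b^-1 a^2 b a^-1) tr(b) - tr(b^-1 a^2 b a^-1 b) = -x^2*y^2*z + x^3*y + x*y^3 + x*y*z^2 - 3*x*y - z
tr(a^2 b a^-1 b^-3) = tr(b^-2 a^2 b a^-1) tr(b) - tr(b^-2 a^2 b a^-1 b) = -x^2*y^3*z + x^3*y^2 + x*y^4 + x*y^2*z^2 + x^2*y*z - x^3 - 4*x*y^2 - x*z^2 - y*z + 3*x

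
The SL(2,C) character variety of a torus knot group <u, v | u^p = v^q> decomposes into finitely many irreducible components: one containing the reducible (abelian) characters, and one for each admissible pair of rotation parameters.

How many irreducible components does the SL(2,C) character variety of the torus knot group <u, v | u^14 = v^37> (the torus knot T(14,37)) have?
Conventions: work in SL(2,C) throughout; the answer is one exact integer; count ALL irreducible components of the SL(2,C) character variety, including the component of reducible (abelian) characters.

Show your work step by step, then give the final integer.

In the torus knot group T(14,37), u^14 = v^37 is central, so an irreducible representation sends it to +I or -I (Schur).
This locks tr(u) to 2*cos(pi*alpha/14), alpha in 1..13, and tr(v) to 2*cos(pi*beta/37), beta in 1..36, on each component of irreducible characters.
u^14 = (-1)^alpha I and v^37 = (-1)^beta I must agree, so alpha and beta have equal parity.
Enumerate parity-matched pairs: 7*18 odd-odd plus 6*18 even-even gives 234.
That is 234 components of irreducible characters, and with the reducible (abelian) component the total is 235.

235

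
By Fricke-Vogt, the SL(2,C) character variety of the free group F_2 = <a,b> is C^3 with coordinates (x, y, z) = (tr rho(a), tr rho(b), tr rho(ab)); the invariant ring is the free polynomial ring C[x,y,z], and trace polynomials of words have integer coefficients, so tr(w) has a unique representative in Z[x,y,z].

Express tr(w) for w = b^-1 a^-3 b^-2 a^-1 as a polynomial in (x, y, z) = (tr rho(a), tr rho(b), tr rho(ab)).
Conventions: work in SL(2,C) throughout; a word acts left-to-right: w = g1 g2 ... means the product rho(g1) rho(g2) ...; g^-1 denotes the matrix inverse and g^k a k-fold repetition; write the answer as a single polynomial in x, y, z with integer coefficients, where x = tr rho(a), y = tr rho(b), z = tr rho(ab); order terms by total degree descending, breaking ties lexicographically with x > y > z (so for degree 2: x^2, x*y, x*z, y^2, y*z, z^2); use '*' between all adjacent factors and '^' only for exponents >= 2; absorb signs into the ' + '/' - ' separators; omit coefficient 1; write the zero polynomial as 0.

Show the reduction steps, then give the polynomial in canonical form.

x^2*y*z^2 - x^3*z - x*y^2*z - y*z^2 + 2*x*z + y

trace(b^-1) = trace(b) = y
apply: trace(b^-1 a) = trace(a) trace(b) - trace(a b) = x*y - z
trace(b^-1 a^-1) = trace(b^-1) trace(a) - trace(b^-1 a) = z
trace(b^-1 a^-1 b^-1) = trace(b^-1 a^-1) trace(b) - trace(b^-1 a^-1 b) = y*z - x
apply: trace(b a b a) = trace(a b) trace(a b) - trace(1)   [split at repeated a] = z^2 - 2
trace(a b a^-1 b) = trace(b a b) trace(a) - trace(b a b a) = x*y*z - x^2 - z^2 + 2
trace(a^-1 b^-1 a b) = trace(a b a^-1) trace(b) - trace(a b a^-1 b) = -x*y*z + x^2 + y^2 + z^2 - 2
trace(b^-1 a^-1 b^-1 a) = trace(a^-1 b^-1 a) trace(b) - trace(a^-1 b^-1 a b) = x*y*z - x^2 - z^2 + 2
trace(b^-1 a^-1 b^-1 a^-1) = trace(b^-1 a^-1 b^-1) trace(a) - trace(b^-1 a^-1 b^-1 a) = z^2 - 2
apply: trace(a^-1 b^-1 a^-1) = trace(b^-1 a^-1) trace(a) - trace(b^-1) = x*z - y
apply: trace(a^-1 b^-2 a^-1 b^-1) = trace(b^-1 a^-1 b^-1 a^-1) trace(b) - trace(b^-1 a^-1 b^-1 a^-1 b) = y*z^2 - x*z - y
trace(b^-2 a^-1 b^-1) = trace(a^-1 b^-2) trace(b) - trace(a^-1 b^-1) = y^2*z - x*y - z
apply: trace(a^-1 b^-2 a^-1 b^-1 a^-1) = trace(a^-1 b^-2 a^-1 b^-1) trace(a) - trace(a^-1 b^-2 a^-1 b^-1 a) = x*y*z^2 - x^2*z - y^2*z + z
apply: trace(b^-1 a^-3 b^-2 a^-1) = trace(a^-1 b^-2 a^-1 b^-1 a^-1) trace(a) - trace(a^-1 b^-2 a^-1 b^-1) = x^2*y*z^2 - x^3*z - x*y^2*z - y*z^2 + 2*x*z + y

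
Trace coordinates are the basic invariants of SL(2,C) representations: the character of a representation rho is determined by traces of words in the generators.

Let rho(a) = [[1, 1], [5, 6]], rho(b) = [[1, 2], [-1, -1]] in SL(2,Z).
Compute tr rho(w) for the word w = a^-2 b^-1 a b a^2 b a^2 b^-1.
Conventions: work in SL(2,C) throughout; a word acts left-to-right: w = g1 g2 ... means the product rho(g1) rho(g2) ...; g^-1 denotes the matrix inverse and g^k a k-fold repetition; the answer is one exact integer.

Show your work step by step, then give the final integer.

rho(a^-1) = [[6, -1], [-5, 1]]
... * rho(a^-1) = [[6, -1], [-5, 1]]  ->  [[41, -7], [-35, 6]]
... * rho(b^-1) = [[-1, -2], [1, 1]]  ->  [[-48, -89], [41, 76]]
... * rho(a) = [[1, 1], [5, 6]]  ->  [[-493, -582], [421, 497]]
... * rho(b) = [[1, 2], [-1, -1]]  ->  [[89, -404], [-76, 345]]
... * rho(a) = [[1, 1], [5, 6]]  ->  [[-1931, -2335], [1649, 1994]]
... * rho(a) = [[1, 1], [5, 6]]  ->  [[-13606, -15941], [11619, 13613]]
... * rho(b) = [[1, 2], [-1, -1]]  ->  [[2335, -11271], [-1994, 9625]]
... * rho(a) = [[1, 1], [5, 6]]  ->  [[-54020, -65291], [46131, 55756]]
... * rho(a) = [[1, 1], [5, 6]]  ->  [[-380475, -445766], [324911, 380667]]
... * rho(b^-1) = [[-1, -2], [1, 1]]  ->  [[-65291, 315184], [55756, -269155]]
tr = -65291 + -269155 = -334446

-334446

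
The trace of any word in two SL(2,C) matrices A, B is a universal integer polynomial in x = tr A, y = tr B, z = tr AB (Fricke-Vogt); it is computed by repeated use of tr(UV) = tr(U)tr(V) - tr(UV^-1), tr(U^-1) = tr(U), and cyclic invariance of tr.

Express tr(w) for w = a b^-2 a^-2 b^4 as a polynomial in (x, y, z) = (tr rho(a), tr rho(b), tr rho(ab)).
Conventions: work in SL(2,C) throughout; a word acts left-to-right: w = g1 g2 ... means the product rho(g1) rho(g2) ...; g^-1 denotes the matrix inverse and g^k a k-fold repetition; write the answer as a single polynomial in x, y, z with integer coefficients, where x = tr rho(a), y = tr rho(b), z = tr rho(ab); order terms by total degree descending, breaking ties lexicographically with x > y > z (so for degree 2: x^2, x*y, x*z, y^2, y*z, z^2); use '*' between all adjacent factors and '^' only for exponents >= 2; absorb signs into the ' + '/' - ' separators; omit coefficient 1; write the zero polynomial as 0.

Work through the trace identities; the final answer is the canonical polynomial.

-x^2*y^5*z + x^3*y^4 + x*y^6 + x*y^4*z^2 + 2*x^2*y^3*z - 2*x^3*y^2 - 6*x*y^4 - 2*x*y^2*z^2 + 9*x*y^2 - y*z - x

so tr(b^2) = tr(b) * tr(b) - tr(1)   [square of b] = y^2 - 2
so tr(b^3) = tr(b) * tr(b^2) - tr(b)   [square of b] = y^3 - 3*y
reduce: tr(b^4) = tr(b) * tr(b^3) - tr(b^2)   [square of b] = y^4 - 4*y^2 + 2
tr(a b^2) = tr(b) * tr(a b) - tr(a)   [square of b] = y*z - x
tr(b a b^2) = tr(b) * tr(a b^2) - tr(a b)   [square of b] = y^2*z - x*y - z
so tr(b a b^3) = tr(b) * tr(b a b^2) - tr(b a b)   [square of b] = y^3*z - x*y^2 - 2*y*z + x
so tr(b^4 a b) = tr(b) * tr(b a b^3) - tr(b a b^2)   [square of b] = y^4*z - x*y^3 - 3*y^2*z + 2*x*y + z
tr(a b a b) = tr(b a) * tr(b a) - tr(1)   [split at a repeated b] = z^2 - 2
tr(a b a) = tr(a) * tr(b a) - tr(b)   [square of a] = x*z - y
tr(b a b a b) = tr(b) * tr(a b a b) - tr(a b a)   [square of b] = y*z^2 - x*z - y
reduce: tr(b^2 a b a b) = tr(b) * tr(b a b a b) - tr(b a b a)   [square of b] = y^2*z^2 - x*y*z - y^2 - z^2 + 2
tr(b^4 a b a) = tr(b) * tr(b^2 a b a b) - tr(b^2 a b a)   [square of b] = y^3*z^2 - x*y^2*z - y^3 - 2*y*z^2 + x*z + 3*y
tr(a^-1 b^4 a b) = tr(b^4 a b) * tr(a) - tr(b^4 a b a)   [inverse elimination on a] = x*y^4*z - x^2*y^3 - y^3*z^2 - 2*x*y^2*z + 2*x^2*y + y^3 + 2*y*z^2 - 3*y
tr(a^-1 b^4 a b^-1) = tr(a^-1 b^4 a) * tr(b) - tr(a^-1 b^4 a b)   [inverse elimination on b] = -x*y^4*z + x^2*y^3 + y^5 + y^3*z^2 + 2*x*y^2*z - 2*x^2*y - 5*y^3 - 2*y*z^2 + 5*y
tr(b^-1 a^-2 b^4 a) = tr(a^-1 b^4 a b^-1) * tr(a) - tr(a^-1 b^4 a b^-1 a)   [inverse elimination on a] = -x^2*y^4*z + x^3*y^3 + x*y^5 + x*y^3*z^2 + 2*x^2*y^2*z - 2*x^3*y - 5*x*y^3 - 2*x*y*z^2 - y^2*z + 6*x*y + z
reduce: tr(a^-1 b^4) = tr(b^4) * tr(a) - tr(b^4 a)   [inverse elimination on a] = x*y^4 - y^3*z - 3*x*y^2 + 2*y*z + x
so tr(a b^-2 a^-2 b^4) = tr(b^-1 a^-2 b^4 a) * tr(b) - tr(b^-1 a^-2 b^4 a b)   [inverse elimination on b] = -x^2*y^5*z + x^3*y^4 + x*y^6 + x*y^4*z^2 + 2*x^2*y^3*z - 2*x^3*y^2 - 6*x*y^4 - 2*x*y^2*z^2 + 9*x*y^2 - y*z - x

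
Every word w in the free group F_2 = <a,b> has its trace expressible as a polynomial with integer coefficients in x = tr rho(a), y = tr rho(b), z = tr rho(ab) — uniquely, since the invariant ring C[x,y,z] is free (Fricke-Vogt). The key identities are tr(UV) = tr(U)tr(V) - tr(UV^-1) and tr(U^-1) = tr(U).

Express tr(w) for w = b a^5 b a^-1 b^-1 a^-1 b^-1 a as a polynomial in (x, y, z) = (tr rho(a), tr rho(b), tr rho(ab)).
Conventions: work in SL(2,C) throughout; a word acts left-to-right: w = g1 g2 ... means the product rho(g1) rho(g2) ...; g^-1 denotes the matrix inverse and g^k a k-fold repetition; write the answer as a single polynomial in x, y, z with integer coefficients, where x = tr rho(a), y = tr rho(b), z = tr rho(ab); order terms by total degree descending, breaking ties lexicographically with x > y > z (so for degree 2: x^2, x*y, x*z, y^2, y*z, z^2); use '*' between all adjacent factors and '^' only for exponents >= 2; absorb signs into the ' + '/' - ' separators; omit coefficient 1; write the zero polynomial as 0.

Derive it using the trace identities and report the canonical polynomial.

-x^5*y*z^3 + x^6*z^2 + 2*x^4*y^2*z^2 + x^4*z^4 - x^5*y*z - x^3*y^3*z + 2*x^3*y*z^3 - 7*x^4*z^2 - 5*x^2*y^2*z^2 - 3*x^2*z^4 + 6*x^3*y*z + 2*x*y^3*z + x*y*z^3 + x^4 + 13*x^2*z^2 + y^2*z^2 + z^4 - 8*x*y*z - 4*x^2 - 4*z^2 + 2

and trace(b a^2) = trace(a) trace(b a) - trace(b) = x*z - y
and trace(b a^3) = trace(a) trace(b a^2) - trace(b a) = x^2*z - x*y - z
trace(a^4 b) = trace(a) trace(b a^3) - trace(b a^2) = x^3*z - x^2*y - 2*x*z + y
next, trace(b a b a) = trace(a b) trace(a b) - trace(1) = z^2 - 2
and trace(b a b) = trace(b) trace(a b) - trace(a) = y*z - x
trace(b a b a^2) = trace(a) trace(b a b a) - trace(b a b) = x*z^2 - y*z - x
trace(a b a b a^2) = trace(a) trace(b a b a^2) - trace(b a b a) = x^2*z^2 - x*y*z - x^2 - z^2 + 2
and trace(b a b a^4) = trace(a) trace(a b a b a^2) - trace(a b a b a) = x^3*z^2 - x^2*y*z - x^3 - 2*x*z^2 + y*z + 3*x
trace(b^2 a b a) = trace(b) trace(a b a b) - trace(a b a) = y*z^2 - x*z - y
next, trace(b^2 a b) = trace(b) trace(a b^2) - trace(a b) = y^2*z - x*y - z
trace(a b^2 a b a) = trace(a) trace(b^2 a b a) - trace(b^2 a b) = x*y*z^2 - x^2*z - y^2*z + z
next, trace(b^2 a b a^3) = trace(a) trace(a b^2 a b a) - trace(a b^2 a b) = x^2*y*z^2 - x^3*z - x*y^2*z - y*z^2 + 2*x*z + y
and trace(b^2 a b a^4) = trace(a) trace(b^2 a b a^3) - trace(b^2 a b a^2) = x^3*y*z^2 - x^4*z - x^2*y^2*z - 2*x*y*z^2 + 3*x^2*z + y^2*z + x*y - z
trace(b a b a^5 b) = trace(a) trace(b^2 a b a^4) - trace(b^2 a b a^3) = x^4*y*z^2 - x^5*z - x^3*y^2*z - 3*x^2*y*z^2 + 4*x^3*z + 2*x*y^2*z + x^2*y + y*z^2 - 3*x*z - y
next, trace(b a b a b a) = trace(a b a b) trace(a b) - trace(b a) = z^3 - 3*z
next, trace(b a b a b a^2) = trace(a) trace(b a b a b a) - trace(b a b a b) = x*z^3 - y*z^2 - 2*x*z + y
and trace(b a b a b a^3) = trace(a) trace(b a b a b a^2) - trace(b a b a b a) = x^2*z^3 - x*y*z^2 - 2*x^2*z - z^3 + x*y + 3*z
next, trace(a b a b a b a^3) = trace(a) trace(b a b a b a^3) - trace(b a b a b a^2) = x^3*z^3 - x^2*y*z^2 - 2*x^3*z - 2*x*z^3 + x^2*y + y*z^2 + 5*x*z - y
next, trace(a b a^5 b a b) = trace(a) trace(a b a b a b a^3) - trace(a b a b a b a^2) = x^4*z^3 - x^3*y*z^2 - 2*x^4*z - 3*x^2*z^3 + x^3*y + 2*x*y*z^2 + 7*x^2*z + z^3 - 2*x*y - 3*z
trace(b^2) = trace(b) trace(b) - trace(1) = y^2 - 2
trace(a b^2 a) = trace(a) trace(b^2 a) - trace(b^2) = x*y*z - x^2 - y^2 + 2
trace(b a^3 b) = trace(a) trace(a b^2 a) - trace(a b^2) = x^2*y*z - x^3 - x*y^2 - y*z + 3*x
trace(b a^2 b a^3) = trace(a) trace(b a^3 b a) - trace(b a^3 b) = x^3*z^2 - 2*x^2*y*z + x*y^2 - x*z^2 + y*z - x
trace(b a^2 b a^2) = trace(a) trace(b a^2 b a) - trace(b a^2 b) = x^2*z^2 - 2*x*y*z + y^2 - 2
next, trace(b a^2 b a^4) = trace(a) trace(b a^2 b a^3) - trace(b a^2 b a^2) = x^4*z^2 - 2*x^3*y*z + x^2*y^2 - 2*x^2*z^2 + 3*x*y*z - x^2 - y^2 + 2
and trace(a b a^5 b a) = trace(a) trace(b a^2 b a^4) - trace(b a^2 b a^3) = x^5*z^2 - 2*x^4*y*z + x^3*y^2 - 3*x^3*z^2 + 5*x^2*y*z - x^3 - 2*x*y^2 + x*z^2 - y*z + 3*x
trace(b a b a^5 b a b) = trace(b) trace(a b a^5 b a b) - trace(a b a^5 b a) = x^4*y*z^3 - x^5*z^2 - x^3*y^2*z^2 - 3*x^2*y*z^3 + 3*x^3*z^2 + 2*x*y^2*z^2 + 2*x^2*y*z + y*z^3 + x^3 - x*z^2 - 2*y*z - 3*x
and trace(b a b a b a b a) = trace(b a) trace(b a b a b a) - trace(b^-1 a^-1 b^-1 a^-1) = z^4 - 4*z^2 + 2
trace(b a b a b a b) = trace(b) trace(a b a b a b) - trace(a b a b a) = y*z^3 - x*z^2 - 2*y*z + x
trace(b a b a b a b a^2) = trace(a) trace(b a b a b a b a) - trace(b a b a b a b) = x*z^4 - y*z^3 - 3*x*z^2 + 2*y*z + x
trace(a^2 b a b a b a b a) = trace(a) trace(b a b a b a b a^2) - trace(b a b a b a b a) = x^2*z^4 - x*y*z^3 - 3*x^2*z^2 - z^4 + 2*x*y*z + x^2 + 4*z^2 - 2
next, trace(a^3 b a b a b a b a) = trace(a) trace(a^2 b a b a b a b a) - trace(a^2 b a b a b a b) = x^3*z^4 - x^2*y*z^3 - 3*x^3*z^2 - 2*x*z^4 + 2*x^2*y*z + y*z^3 + x^3 + 7*x*z^2 - 2*y*z - 3*x
next, trace(b a b a^5 b a b a) = trace(a) trace(a^3 b a b a b a b a) - trace(a^3 b a b a b a b) = x^4*z^4 - x^3*y*z^3 - 3*x^4*z^2 - 3*x^2*z^4 + 2*x^3*y*z + 2*x*y*z^3 + x^4 + 10*x^2*z^2 + z^4 - 4*x*y*z - 4*x^2 - 4*z^2 + 2
and trace(a^-1 b a b a^5 b a b) = trace(b a b a^5 b a b) trace(a) - trace(b a b a^5 b a b a) = x^5*y*z^3 - x^6*z^2 - x^4*y^2*z^2 - x^4*z^4 - 2*x^3*y*z^3 + 6*x^4*z^2 + 2*x^2*y^2*z^2 + 3*x^2*z^4 - x*y*z^3 - 11*x^2*z^2 - z^4 + 2*x*y*z + x^2 + 4*z^2 - 2
trace(b^-1 a^-1 b a b a^5 b a) = trace(a^-1 b a b a^5 b a) trace(b) - trace(a^-1 b a b a^5 b a b) = -x^5*y*z^3 + x^6*z^2 + 2*x^4*y^2*z^2 + x^4*z^4 - x^5*y*z - x^3*y^3*z + 2*x^3*y*z^3 - 6*x^4*z^2 - 5*x^2*y^2*z^2 - 3*x^2*z^4 + 4*x^3*y*z + 2*x*y^3*z + x*y*z^3 + x^2*y^2 + 11*x^2*z^2 + y^2*z^2 + z^4 - 5*x*y*z - x^2 - y^2 - 4*z^2 + 2
trace(a b a^5 b a^-1 b^-1 a^-1 b) = trace(b^-1 a^-1 b a b a^5 b) trace(a) - trace(b^-1 a^-1 b a b a^5 b a) = x^5*y*z^3 - x^6*z^2 - 2*x^4*y^2*z^2 - x^4*z^4 + x^5*y*z + x^3*y^3*z - 2*x^3*y*z^3 + 7*x^4*z^2 + 5*x^2*y^2*z^2 + 3*x^2*z^4 - 5*x^3*y*z - 2*x*y^3*z - x*y*z^3 - x^4 - x^2*y^2 - 13*x^2*z^2 - y^2*z^2 - z^4 + 6*x*y*z + 4*x^2 + y^2 + 4*z^2 - 2
next, trace(b a^5 b a^-1 b^-1 a^-1 b^-1 a) = trace(a b a^5 b a^-1 b^-1 a^-1) trace(b) - trace(a b a^5 b a^-1 b^-1 a^-1 b) = -x^5*y*z^3 + x^6*z^2 + 2*x^4*y^2*z^2 + x^4*z^4 - x^5*y*z - x^3*y^3*z + 2*x^3*y*z^3 - 7*x^4*z^2 - 5*x^2*y^2*z^2 - 3*x^2*z^4 + 6*x^3*y*z + 2*x*y^3*z + x*y*z^3 + x^4 + 13*x^2*z^2 + y^2*z^2 + z^4 - 8*x*y*z - 4*x^2 - 4*z^2 + 2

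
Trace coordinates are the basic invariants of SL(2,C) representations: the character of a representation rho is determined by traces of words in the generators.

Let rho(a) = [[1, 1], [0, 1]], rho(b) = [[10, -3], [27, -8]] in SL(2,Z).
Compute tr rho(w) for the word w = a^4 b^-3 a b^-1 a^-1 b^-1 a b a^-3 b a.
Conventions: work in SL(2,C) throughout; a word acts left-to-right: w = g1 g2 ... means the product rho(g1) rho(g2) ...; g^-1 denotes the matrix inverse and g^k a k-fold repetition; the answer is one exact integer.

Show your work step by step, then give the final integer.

rho(a) = [[1, 1], [0, 1]]
... * rho(a) = [[1, 1], [0, 1]]  ->  [[1, 2], [0, 1]]
... * rho(a) = [[1, 1], [0, 1]]  ->  [[1, 3], [0, 1]]
... * rho(a) = [[1, 1], [0, 1]]  ->  [[1, 4], [0, 1]]
... * rho(b^-1) = [[-8, 3], [-27, 10]]  ->  [[-116, 43], [-27, 10]]
... * rho(b^-1) = [[-8, 3], [-27, 10]]  ->  [[-233, 82], [-54, 19]]
... * rho(b^-1) = [[-8, 3], [-27, 10]]  ->  [[-350, 121], [-81, 28]]
... * rho(a) = [[1, 1], [0, 1]]  ->  [[-350, -229], [-81, -53]]
... * rho(b^-1) = [[-8, 3], [-27, 10]]  ->  [[8983, -3340], [2079, -773]]
... * rho(a^-1) = [[1, -1], [0, 1]]  ->  [[8983, -12323], [2079, -2852]]
... * rho(b^-1) = [[-8, 3], [-27, 10]]  ->  [[260857, -96281], [60372, -22283]]
... * rho(a) = [[1, 1], [0, 1]]  ->  [[260857, 164576], [60372, 38089]]
... * rho(b) = [[10, -3], [27, -8]]  ->  [[7052122, -2099179], [1632123, -485828]]
... * rho(a^-1) = [[1, -1], [0, 1]]  ->  [[7052122, -9151301], [1632123, -2117951]]
... * rho(a^-1) = [[1, -1], [0, 1]]  ->  [[7052122, -16203423], [1632123, -3750074]]
... * rho(a^-1) = [[1, -1], [0, 1]]  ->  [[7052122, -23255545], [1632123, -5382197]]
... * rho(b) = [[10, -3], [27, -8]]  ->  [[-557378495, 164887994], [-128998089, 38161207]]
... * rho(a) = [[1, 1], [0, 1]]  ->  [[-557378495, -392490501], [-128998089, -90836882]]
tr = -557378495 + -90836882 = -648215377

-648215377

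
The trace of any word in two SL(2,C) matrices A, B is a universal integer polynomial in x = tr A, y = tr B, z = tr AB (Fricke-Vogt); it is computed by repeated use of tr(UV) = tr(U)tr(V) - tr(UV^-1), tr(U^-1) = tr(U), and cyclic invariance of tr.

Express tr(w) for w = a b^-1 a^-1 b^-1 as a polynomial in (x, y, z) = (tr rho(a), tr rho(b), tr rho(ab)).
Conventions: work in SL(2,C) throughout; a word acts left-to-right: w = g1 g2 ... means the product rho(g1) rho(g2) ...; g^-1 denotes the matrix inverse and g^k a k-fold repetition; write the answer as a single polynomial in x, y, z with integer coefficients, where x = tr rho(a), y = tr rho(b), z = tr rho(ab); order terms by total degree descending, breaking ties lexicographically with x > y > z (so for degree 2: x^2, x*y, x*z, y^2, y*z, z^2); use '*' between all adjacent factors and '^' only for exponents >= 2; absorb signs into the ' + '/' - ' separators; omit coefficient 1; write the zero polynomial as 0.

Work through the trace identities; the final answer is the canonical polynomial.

tr(a b^-1) = tr(a) * tr(b) - tr(a b) = x*y - z
tr(b^-1 a b^-1) = tr(a b^-1) * tr(b) - tr(a) = x*y^2 - y*z - x
next, tr(a^2) = tr(a) * tr(a) - tr(1) = x^2 - 2
and tr(a^2 b) = tr(a) * tr(b a) - tr(b) = x*z - y
tr(a b^-1 a) = tr(a^2) * tr(b) - tr(a^2 b) = x^2*y - x*z - y
tr(a b a b) = tr(b a) * tr(b a) - tr(1)   [split at repeated b] = z^2 - 2
next, tr(a b^-1 a b) = tr(a b a) * tr(b) - tr(a b a b) = x*y*z - y^2 - z^2 + 2
and tr(b^-1 a b^-1 a) = tr(a b^-1 a) * tr(b) - tr(a b^-1 a b) = x^2*y^2 - 2*x*y*z + z^2 - 2
tr(a b^-1 a^-1 b^-1) = tr(b^-1 a b^-1) * tr(a) - tr(b^-1 a b^-1 a) = x*y*z - x^2 - z^2 + 2

x*y*z - x^2 - z^2 + 2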